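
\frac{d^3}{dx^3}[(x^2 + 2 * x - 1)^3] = 120*x^3 + 360*x^2 + 216*x - 24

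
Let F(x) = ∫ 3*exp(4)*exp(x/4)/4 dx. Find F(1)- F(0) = -3*exp(4) + 3*exp(17/4)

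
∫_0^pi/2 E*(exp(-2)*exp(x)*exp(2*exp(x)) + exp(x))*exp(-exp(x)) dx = -exp(1 - exp(pi/2)) + exp(-1 + exp(pi/2))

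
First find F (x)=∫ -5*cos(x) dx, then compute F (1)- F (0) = -5*sin(1)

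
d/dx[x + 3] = 1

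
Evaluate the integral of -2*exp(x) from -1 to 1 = -2*E + 2*exp(-1)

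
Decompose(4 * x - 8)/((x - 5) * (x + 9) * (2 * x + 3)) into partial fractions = 56/(195*(2*x + 3)) - 22/(105*(x + 9)) + 6/(91*(x - 5))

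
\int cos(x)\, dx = sin(x) + C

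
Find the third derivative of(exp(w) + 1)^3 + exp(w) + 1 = 27*exp(3*w) + 24*exp(2*w) + 4*exp(w)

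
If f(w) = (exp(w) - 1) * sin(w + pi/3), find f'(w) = sqrt(2)*exp(w)*cos(w + pi/12) - cos(w + pi/3)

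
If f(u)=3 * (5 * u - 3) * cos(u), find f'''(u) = 15*u*sin(u) - 9*sin(u) - 45*cos(u)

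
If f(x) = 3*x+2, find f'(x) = 3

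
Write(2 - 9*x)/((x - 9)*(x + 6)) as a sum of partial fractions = -56/(15*(x + 6)) - 79/(15*(x - 9))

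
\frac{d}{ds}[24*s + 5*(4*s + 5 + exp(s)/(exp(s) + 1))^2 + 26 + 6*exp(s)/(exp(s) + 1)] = (160*s*exp(3*s) + 520*s*exp(2*s) + 520*s*exp(s) + 160*s + 264*exp(3*s) + 818*exp(2*s) + 768*exp(s) + 224)/(exp(3*s) + 3*exp(2*s) + 3*exp(s) + 1)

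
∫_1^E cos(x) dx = -sin(1) + sin(E)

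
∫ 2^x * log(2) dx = 2^x + C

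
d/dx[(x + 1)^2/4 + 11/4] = x/2 + 1/2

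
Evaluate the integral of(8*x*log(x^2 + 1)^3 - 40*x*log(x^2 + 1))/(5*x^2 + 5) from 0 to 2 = -2*log(5)^2 + log(5)^4/5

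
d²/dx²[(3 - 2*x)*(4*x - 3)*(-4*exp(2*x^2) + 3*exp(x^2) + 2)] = 512*x^4*exp(2*x^2) - 96*x^4*exp(x^2) - 1152*x^3*exp(2*x^2) + 216*x^3*exp(x^2) + 1216*x^2*exp(2*x^2) - 348*x^2*exp(x^2) - 864*x*exp(2*x^2) + 324*x*exp(x^2) + 208*exp(2*x^2) - 102*exp(x^2) - 32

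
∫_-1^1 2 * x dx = 0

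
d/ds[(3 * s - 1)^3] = 81*s^2 - 54*s + 9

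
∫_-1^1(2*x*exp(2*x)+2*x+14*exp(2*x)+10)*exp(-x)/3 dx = -8*exp(-1) + 8*E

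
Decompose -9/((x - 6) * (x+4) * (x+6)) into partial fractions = -3/(8*(x + 6)) + 9/(20*(x + 4)) - 3/(40*(x - 6))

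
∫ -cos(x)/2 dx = -sin(x)/2 + C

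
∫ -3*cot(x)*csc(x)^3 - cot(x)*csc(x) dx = csc(x)^3 + csc(x) + C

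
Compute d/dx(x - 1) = 1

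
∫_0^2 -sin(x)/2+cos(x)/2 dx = -1/2 + cos(2)/2 + sin(2)/2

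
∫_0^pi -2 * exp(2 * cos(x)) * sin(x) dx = -exp(2) + exp(-2)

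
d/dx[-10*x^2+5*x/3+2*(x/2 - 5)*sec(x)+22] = x*tan(x)*sec(x) - 20*x - 10*tan(x)*sec(x) + sec(x) + 5/3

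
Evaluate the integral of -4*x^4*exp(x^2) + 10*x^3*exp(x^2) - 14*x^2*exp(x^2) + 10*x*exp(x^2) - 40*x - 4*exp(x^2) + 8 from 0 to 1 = -12 - E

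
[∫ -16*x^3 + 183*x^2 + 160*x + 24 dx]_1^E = -161 + 4*(-4*exp(2) - 3*E)*(-4*E - 2 + exp(2)/4)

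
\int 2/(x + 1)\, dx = 2*log(x + 1) + C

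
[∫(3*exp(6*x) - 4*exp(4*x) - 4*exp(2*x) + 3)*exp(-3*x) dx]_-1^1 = -2*E + 2*exp(-1) + (E - exp(-1))^3 - (-E + exp(-1))^3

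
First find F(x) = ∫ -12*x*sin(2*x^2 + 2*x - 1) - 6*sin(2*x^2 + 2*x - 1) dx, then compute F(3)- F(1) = 3*cos(23) - 3*cos(3)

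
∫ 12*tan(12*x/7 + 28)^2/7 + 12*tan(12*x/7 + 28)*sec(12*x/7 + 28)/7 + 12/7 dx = tan(12*x/7 + 28) + sec(12*x/7 + 28) + C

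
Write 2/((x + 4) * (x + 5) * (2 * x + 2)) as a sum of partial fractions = 1/(4*(x + 5)) - 1/(3*(x + 4)) + 1/(12*(x + 1))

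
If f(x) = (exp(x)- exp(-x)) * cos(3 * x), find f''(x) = (-6*exp(2*x)*sin(3*x) - 8*exp(2*x)*cos(3*x) - 6*sin(3*x) + 8*cos(3*x))*exp(-x)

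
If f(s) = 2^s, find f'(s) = 2^s*log(2)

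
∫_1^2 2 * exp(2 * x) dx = -exp(2) + exp(4)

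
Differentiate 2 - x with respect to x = -1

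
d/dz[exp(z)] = exp(z)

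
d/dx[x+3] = 1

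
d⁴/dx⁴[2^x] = 2^x*log(2)^4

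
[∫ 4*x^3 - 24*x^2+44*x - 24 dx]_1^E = -2*(-2 + E)^2 + (-2 + E)^4 + 1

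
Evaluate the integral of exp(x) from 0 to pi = -1 + exp(pi)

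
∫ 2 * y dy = y^2 + C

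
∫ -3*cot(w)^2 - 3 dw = 3*cot(w) + C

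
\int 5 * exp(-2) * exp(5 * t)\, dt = exp(5*t - 2) + C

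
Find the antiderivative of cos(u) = sin(u) + C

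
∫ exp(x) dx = exp(x) + C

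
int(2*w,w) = w^2 + C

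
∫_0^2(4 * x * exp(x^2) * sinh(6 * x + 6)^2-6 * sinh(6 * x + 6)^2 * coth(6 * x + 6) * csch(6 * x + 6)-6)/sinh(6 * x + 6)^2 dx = -2 - coth(6) - csch(6) + csch(18) + coth(18) + 2*exp(4)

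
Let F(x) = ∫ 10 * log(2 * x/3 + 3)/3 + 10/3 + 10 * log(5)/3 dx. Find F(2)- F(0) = -15*log(15) + 65*log(65/3)/3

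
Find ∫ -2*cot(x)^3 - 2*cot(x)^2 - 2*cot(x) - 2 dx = (cot(x) + 1)^2 + C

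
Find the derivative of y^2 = 2*y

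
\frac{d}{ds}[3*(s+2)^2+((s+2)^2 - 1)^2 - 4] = 4*s^3 + 24*s^2 + 50*s + 36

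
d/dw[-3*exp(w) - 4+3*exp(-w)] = (-3*exp(2*w) - 3)*exp(-w)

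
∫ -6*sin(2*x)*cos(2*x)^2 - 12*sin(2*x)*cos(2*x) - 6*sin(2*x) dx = 8*cos(x)^6 + C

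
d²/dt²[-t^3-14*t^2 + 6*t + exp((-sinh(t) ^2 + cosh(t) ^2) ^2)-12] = -6*t - 28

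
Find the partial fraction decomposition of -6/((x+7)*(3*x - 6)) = 2/(9*(x + 7)) - 2/(9*(x - 2))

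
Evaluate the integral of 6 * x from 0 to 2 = 12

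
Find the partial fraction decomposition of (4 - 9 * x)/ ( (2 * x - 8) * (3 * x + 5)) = -57/(34*(3*x + 5)) - 16/(17*(x - 4))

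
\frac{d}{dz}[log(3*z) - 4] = 1/z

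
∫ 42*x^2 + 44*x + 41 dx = 14*x^3 + 22*x^2 + 41*x + C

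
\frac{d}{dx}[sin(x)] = cos(x)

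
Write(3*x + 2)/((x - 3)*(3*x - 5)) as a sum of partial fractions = -21/(4*(3*x - 5)) + 11/(4*(x - 3))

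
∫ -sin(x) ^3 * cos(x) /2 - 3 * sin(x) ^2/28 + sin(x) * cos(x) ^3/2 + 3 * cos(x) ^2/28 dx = 3*sin(2*x)/56 - cos(4*x)/32 + C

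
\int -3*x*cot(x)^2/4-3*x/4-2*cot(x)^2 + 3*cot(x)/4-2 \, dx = (3*x/4 + 2)*cot(x) + C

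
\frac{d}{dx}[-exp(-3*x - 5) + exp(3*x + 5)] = (3*exp(6*x + 10) + 3)*exp(-3*x - 5)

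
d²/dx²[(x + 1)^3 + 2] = 6*x + 6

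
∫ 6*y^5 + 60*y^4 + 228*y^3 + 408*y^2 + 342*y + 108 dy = y^6 + 12*y^5 + 57*y^4 + 136*y^3 + 171*y^2 + 108*y + C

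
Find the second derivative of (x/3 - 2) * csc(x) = (-x/3 + 2*x/(3*sin(x)^2) + 2 - 2*cos(x)/(3*sin(x)) - 4/sin(x)^2)/sin(x)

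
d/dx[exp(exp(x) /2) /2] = exp(x + exp(x)/2)/4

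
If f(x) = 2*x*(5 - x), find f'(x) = 10 - 4*x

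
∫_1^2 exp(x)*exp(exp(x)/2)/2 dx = -exp(E/2) + exp(exp(2)/2)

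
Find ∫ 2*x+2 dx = x^2 + 2*x + C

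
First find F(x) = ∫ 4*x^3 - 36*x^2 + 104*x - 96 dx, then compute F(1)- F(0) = -55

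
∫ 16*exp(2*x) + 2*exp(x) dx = (8*exp(x) + 2)*exp(x) + C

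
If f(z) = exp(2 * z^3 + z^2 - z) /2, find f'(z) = 3*z^2*exp(2*z^3 + z^2 - z) + z*exp(2*z^3 + z^2 - z) - exp(2*z^3 + z^2 - z)/2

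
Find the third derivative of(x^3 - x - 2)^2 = 120*x^3 - 48*x - 24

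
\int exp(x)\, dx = exp(x) + C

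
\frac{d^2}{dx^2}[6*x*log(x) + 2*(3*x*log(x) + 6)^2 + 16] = (36*x*log(x)^2 + 108*x*log(x) + 36*x + 78)/x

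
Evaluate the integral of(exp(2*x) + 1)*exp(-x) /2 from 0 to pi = -exp(-pi)/2 + exp(pi)/2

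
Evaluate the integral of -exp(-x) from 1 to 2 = -exp(-1) + exp(-2)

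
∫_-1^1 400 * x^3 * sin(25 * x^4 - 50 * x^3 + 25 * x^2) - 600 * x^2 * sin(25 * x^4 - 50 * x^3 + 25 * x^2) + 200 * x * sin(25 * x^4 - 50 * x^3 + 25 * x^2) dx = -4 + 4*cos(100)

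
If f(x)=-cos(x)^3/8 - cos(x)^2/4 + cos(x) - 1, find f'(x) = (-3*sin(x)^2 + 4*cos(x) - 5)*sin(x)/8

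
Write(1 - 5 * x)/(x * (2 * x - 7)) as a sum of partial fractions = -33/(7*(2*x - 7)) - 1/(7*x)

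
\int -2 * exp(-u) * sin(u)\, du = sqrt(2)*exp(-u)*sin(u + pi/4) + C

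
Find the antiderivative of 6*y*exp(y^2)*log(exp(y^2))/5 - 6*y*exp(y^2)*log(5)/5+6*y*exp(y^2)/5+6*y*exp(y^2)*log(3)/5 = 3*exp(y^2)*log(3*exp(y^2)/5)/5 + C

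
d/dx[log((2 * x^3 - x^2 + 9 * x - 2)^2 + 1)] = (24*x^5 - 20*x^4 + 148*x^3 - 78*x^2 + 170*x - 36)/(4*x^6 - 4*x^5 + 37*x^4 - 26*x^3 + 85*x^2 - 36*x + 5)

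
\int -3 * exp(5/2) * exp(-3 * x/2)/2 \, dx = exp(5/2 - 3*x/2) + C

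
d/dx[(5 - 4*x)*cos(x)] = 4*x*sin(x) - 5*sin(x) - 4*cos(x)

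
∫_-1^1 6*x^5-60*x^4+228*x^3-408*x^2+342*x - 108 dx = -512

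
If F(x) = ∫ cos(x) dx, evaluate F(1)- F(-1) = 2*sin(1)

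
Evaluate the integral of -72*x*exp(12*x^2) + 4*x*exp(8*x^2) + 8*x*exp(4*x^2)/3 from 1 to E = -3*exp(12*exp(2)) - exp(8)/4 - exp(4)/3 + 3*exp(12) + exp(4*exp(2))/3 + exp(8*exp(2))/4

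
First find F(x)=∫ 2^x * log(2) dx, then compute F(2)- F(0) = 3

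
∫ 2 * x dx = x^2 + C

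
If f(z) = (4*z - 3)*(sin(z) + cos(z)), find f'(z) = -4*z*sin(z) + 4*z*cos(z) + 7*sin(z) + cos(z)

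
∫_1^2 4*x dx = 6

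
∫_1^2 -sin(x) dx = -cos(1) + cos(2)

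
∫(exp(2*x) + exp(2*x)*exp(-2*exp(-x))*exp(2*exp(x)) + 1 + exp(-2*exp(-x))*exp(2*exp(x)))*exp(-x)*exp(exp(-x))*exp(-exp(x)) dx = 2*sinh(2*sinh(x)) + C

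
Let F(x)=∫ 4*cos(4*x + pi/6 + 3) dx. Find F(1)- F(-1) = -cos(1 + pi/3) + sin(pi/6 + 7)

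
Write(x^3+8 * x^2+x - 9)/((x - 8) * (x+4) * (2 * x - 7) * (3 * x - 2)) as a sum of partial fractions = -11/(476*(3*x - 2)) - 361/(765*(2*x - 7)) - 17/(840*(x + 4)) + 31/(72*(x - 8))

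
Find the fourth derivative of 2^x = 2^x*log(2)^4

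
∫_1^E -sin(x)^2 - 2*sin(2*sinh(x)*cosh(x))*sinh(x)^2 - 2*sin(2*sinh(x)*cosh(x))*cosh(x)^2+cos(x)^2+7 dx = -7 - sin(2)/2 + sin(2*E)/2 + cos(2*sinh(E)*cosh(E)) - cos(2*sinh(1)*cosh(1)) + 7*E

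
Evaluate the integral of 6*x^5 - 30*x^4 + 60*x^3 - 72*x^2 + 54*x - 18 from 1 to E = -4 + (-2 + (-1 + E)^3)^2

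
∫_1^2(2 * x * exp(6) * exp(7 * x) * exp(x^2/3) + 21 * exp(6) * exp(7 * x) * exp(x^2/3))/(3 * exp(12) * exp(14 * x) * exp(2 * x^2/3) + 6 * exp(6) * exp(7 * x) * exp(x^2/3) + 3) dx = -exp(40/3)/(1 + exp(40/3)) + exp(64/3)/(1 + exp(64/3))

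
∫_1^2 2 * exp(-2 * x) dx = -(E - exp(-1))*exp(-1) + (-exp(-2) + exp(2))*exp(-2)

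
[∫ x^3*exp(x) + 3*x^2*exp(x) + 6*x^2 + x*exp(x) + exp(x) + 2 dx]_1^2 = -2*E + 16 + 10*exp(2)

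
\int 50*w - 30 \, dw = 25*w^2 - 30*w + C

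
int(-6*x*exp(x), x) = 6*(1 - x)*exp(x) + C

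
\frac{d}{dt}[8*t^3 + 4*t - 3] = 24*t^2 + 4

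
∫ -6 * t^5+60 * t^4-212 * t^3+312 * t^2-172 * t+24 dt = -t^6 + 12*t^5 - 53*t^4 + 104*t^3 - 86*t^2 + 24*t + C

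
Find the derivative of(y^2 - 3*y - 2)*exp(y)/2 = y^2*exp(y)/2 - y*exp(y)/2 - 5*exp(y)/2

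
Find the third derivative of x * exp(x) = x*exp(x) + 3*exp(x)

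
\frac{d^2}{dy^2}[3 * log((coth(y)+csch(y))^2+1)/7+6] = 3*(cosh(y)^3 + 8*cosh(y)^2 + 11*cosh(y) + 10 + cosh(y)^5/sinh(y)^2 + 7*cosh(y)/sinh(y)^2 + 8/sinh(y)^2)/(14*(cosh(y) + 1)^2*cosh(y)^2)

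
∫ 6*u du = 3*u^2 + C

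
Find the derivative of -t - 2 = -1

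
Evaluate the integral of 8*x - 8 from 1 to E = (2 - 2*E)^2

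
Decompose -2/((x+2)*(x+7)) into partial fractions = 2/(5*(x + 7)) - 2/(5*(x + 2))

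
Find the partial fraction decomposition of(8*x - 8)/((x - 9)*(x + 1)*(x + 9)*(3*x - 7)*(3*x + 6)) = -18/(5525*(3*x - 7)) - 5/(6426*(x + 9)) + 8/(1001*(x + 2)) - 1/(150*(x + 1)) + 4/(7425*(x - 9))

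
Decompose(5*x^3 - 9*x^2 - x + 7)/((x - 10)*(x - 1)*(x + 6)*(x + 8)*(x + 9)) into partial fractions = -2179/(285*(x + 9)) + 3121/(324*(x + 8)) - 1391/(672*(x + 6)) - 1/(2835*(x - 1)) + 4097/(49248*(x - 10))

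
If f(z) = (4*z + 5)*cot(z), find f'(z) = -4*z/sin(z)^2 + 4/tan(z) - 5/sin(z)^2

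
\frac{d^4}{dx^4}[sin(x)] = sin(x)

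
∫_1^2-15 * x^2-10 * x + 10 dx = -40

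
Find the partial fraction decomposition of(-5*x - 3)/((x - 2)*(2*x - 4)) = -5/(2*(x - 2)) - 13/(2*(x - 2)^2)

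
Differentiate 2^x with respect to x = 2^x*log(2)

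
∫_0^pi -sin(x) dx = -2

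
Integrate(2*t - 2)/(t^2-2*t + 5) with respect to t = log((t - 1)^2 + 4) + C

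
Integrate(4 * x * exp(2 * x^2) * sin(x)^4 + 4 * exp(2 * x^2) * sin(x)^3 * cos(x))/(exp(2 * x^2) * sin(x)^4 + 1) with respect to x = log(exp(2*x^2)*sin(x)^4 + 1) + C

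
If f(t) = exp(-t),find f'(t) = -exp(-t)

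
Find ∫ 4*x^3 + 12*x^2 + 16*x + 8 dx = x^4 + 4*x^3 + 8*x^2 + 8*x + C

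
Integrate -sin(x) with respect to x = cos(x) + C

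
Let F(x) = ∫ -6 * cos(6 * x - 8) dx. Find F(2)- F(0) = -sin(8) - sin(4)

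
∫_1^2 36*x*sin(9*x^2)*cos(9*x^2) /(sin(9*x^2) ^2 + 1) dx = -log(sin(9)^2 + 1) + log(sin(36)^2 + 1)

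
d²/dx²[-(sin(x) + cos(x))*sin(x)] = -2*sqrt(2)*cos(2*x + pi/4)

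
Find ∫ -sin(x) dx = cos(x) + C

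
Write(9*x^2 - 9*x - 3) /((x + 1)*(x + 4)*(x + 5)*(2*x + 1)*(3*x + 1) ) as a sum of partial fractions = 81/(308*(3*x + 1)) - 20/(21*(2*x + 1)) + 89/(168*(x + 5)) - 59/(77*(x + 4)) + 5/(8*(x + 1))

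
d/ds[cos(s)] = -sin(s)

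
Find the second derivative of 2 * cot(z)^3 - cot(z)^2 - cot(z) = 24*cot(z)^5 - 6*cot(z)^4 + 34*cot(z)^3 - 8*cot(z)^2 + 10*cot(z) - 2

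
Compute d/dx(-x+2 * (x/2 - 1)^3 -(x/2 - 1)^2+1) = 3*x^2/4 - 7*x/2 + 3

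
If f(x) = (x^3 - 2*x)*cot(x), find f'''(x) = -2*x^3 - 8*x^3/tan(x)^2 - 6*x^3/tan(x)^4 + 18*x^2/tan(x) + 18*x^2/tan(x)^3 - 14*x - 2*x/tan(x)^2 + 12*x/tan(x)^4 - 6/tan(x) - 12/tan(x)^3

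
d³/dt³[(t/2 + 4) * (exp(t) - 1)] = t*exp(t)/2 + 11*exp(t)/2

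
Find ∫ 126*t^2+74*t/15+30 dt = 42*t^3 + 37*t^2/15 + 30*t + C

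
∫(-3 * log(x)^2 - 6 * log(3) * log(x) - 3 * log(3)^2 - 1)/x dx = -log(3*x)^3 - log(3*x) + C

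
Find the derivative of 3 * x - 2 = 3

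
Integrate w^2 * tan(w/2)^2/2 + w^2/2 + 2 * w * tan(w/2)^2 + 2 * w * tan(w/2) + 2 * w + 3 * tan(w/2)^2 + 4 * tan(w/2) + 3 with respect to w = ((w + 2)^2 + 2)*tan(w/2) + C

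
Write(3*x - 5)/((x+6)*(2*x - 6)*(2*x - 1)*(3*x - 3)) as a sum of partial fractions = -14/(195*(2*x - 1)) + 23/(4914*(x + 6)) + 1/(42*(x - 1)) + 1/(135*(x - 3))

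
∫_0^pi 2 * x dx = pi^2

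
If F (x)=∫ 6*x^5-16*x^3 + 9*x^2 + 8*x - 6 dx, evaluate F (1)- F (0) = -2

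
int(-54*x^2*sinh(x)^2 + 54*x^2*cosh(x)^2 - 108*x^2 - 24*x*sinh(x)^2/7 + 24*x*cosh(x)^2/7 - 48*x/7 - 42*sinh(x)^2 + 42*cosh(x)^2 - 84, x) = -18*x^3 - 12*x^2/7 - 42*x + C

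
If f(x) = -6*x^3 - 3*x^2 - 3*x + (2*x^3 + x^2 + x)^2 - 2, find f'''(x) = 480*x^3 + 240*x^2 + 120*x - 24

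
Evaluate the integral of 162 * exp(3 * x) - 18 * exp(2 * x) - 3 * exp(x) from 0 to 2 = -9*exp(4) - 42 - 3*exp(2) + 54*exp(6)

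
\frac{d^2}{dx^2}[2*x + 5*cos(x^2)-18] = -20*x^2*cos(x^2) - 10*sin(x^2)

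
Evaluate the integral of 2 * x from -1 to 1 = 0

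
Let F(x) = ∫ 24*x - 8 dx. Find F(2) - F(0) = 32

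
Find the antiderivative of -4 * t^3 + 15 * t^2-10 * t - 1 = -t^4 + 5*t^3 - 5*t^2 - t + C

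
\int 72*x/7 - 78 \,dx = 36*x^2/7 - 78*x + C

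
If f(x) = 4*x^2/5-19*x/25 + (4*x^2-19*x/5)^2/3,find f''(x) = 64*x^2 - 304*x/5 + 842/75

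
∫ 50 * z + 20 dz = 25*z^2 + 20*z + C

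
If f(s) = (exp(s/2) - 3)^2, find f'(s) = -3*exp(s/2) + exp(s)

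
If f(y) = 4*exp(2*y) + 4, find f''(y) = 16*exp(2*y)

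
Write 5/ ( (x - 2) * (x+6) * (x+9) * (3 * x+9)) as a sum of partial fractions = -5/(594*(x + 9)) + 5/(216*(x + 6)) - 1/(54*(x + 3)) + 1/(264*(x - 2))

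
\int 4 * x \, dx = 2*x^2 + C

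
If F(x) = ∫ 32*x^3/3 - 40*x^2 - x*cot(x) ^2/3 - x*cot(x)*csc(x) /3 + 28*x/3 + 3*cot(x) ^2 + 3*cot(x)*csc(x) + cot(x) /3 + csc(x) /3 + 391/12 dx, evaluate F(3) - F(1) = -71/2 - 2*csc(3) + 8*cot(1)/3 + 8*csc(1)/3 - 2*cot(3)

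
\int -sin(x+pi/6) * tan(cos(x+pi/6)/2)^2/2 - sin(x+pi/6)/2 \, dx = tan(cos(x + pi/6)/2) + C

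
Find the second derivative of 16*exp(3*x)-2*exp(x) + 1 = 144*exp(3*x) - 2*exp(x)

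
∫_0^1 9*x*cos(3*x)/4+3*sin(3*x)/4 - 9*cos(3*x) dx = -9*sin(3)/4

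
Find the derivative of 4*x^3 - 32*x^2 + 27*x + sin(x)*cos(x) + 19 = 12*x^2 - 64*x + cos(2*x) + 27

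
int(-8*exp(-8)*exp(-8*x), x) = exp(-8*x - 8) + C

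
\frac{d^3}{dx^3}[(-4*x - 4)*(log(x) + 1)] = (4*x - 8)/x^3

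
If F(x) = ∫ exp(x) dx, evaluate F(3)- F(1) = -E + exp(3)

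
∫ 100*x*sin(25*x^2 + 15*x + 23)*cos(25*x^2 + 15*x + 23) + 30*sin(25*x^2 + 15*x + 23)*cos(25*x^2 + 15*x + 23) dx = sin(25*x^2 + 15*x + 23)^2 + C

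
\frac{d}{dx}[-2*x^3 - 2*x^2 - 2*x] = -6*x^2 - 4*x - 2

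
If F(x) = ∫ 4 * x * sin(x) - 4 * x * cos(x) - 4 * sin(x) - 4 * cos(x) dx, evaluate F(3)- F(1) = 4*sqrt(2)*(sin(pi/4 + 1) - 3*sin(pi/4 + 3))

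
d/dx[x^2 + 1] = 2*x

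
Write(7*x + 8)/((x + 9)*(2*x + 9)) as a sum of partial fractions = -47/(9*(2*x + 9)) + 55/(9*(x + 9))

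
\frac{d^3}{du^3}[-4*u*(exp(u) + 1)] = -4*u*exp(u) - 12*exp(u)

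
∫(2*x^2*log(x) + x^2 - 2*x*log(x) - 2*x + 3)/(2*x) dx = ((x - 1)^2 + 2)*log(x)/2 + C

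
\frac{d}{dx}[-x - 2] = -1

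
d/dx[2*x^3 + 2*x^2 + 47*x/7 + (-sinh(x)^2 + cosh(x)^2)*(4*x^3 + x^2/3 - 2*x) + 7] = 18*x^2 + 14*x/3 + 33/7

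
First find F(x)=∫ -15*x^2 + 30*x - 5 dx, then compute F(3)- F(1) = -20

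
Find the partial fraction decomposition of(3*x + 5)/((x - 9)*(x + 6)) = 13/(15*(x + 6)) + 32/(15*(x - 9))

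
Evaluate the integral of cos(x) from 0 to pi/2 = 1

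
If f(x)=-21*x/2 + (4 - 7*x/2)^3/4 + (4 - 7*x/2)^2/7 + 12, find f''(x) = 77 - 1029*x/16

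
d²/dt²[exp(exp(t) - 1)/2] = exp(t + exp(t) - 1)/2 + exp(2*t + exp(t) - 1)/2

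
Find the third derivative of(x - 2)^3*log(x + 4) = (6*x^3*log(x + 4) + 11*x^3 + 72*x^2*log(x + 4) + 96*x^2 + 288*x*log(x + 4) + 132*x + 384*log(x + 4) - 736)/(x^3 + 12*x^2 + 48*x + 64)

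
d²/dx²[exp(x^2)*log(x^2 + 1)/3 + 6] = (4*x^6*exp(x^2)*log(x^2 + 1) + 10*x^4*exp(x^2)*log(x^2 + 1) + 8*x^4*exp(x^2) + 8*x^2*exp(x^2)*log(x^2 + 1) + 6*x^2*exp(x^2) + 2*exp(x^2)*log(x^2 + 1) + 2*exp(x^2))/(3*x^4 + 6*x^2 + 3)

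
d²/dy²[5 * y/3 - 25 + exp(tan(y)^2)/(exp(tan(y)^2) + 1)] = 2*(-2*exp(tan(y)^2)*tan(y)^6 - exp(tan(y)^2)*tan(y)^4 + 2*exp(tan(y)^2)*tan(y)^2 + exp(tan(y)^2) + 2*tan(y)^6 + 7*tan(y)^4 + 6*tan(y)^2 + 1)*exp(tan(y)^2)/(exp(tan(y)^2) + 1)^3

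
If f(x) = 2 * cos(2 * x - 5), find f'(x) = -4*sin(2*x - 5)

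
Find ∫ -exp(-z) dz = exp(-z) + C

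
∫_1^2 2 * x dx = 3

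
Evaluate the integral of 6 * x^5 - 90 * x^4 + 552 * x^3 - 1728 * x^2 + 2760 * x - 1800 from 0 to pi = -1000 + ((-3 + pi)^2 + 1)^3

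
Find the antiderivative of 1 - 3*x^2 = -x^3 + x + C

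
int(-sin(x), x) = cos(x) + C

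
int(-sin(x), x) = cos(x) + C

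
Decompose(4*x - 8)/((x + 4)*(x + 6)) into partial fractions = 16/(x + 6) - 12/(x + 4)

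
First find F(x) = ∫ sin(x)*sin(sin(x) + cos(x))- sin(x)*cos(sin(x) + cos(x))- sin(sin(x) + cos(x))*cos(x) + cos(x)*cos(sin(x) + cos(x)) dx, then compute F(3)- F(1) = sqrt(2)*(-sin(pi/4 + sqrt(2)*sin(pi/4 + 1)) + sin(sqrt(2)*sin(pi/4 + 3) + pi/4))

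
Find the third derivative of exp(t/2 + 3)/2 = exp(t/2 + 3)/16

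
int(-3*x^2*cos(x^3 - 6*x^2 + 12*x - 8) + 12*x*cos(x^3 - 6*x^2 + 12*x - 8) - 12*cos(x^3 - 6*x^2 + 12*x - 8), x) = -sin((x - 2)^3) + C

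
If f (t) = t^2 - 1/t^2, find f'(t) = (2*t^4 + 2)/t^3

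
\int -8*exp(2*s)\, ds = -4*exp(2*s) + C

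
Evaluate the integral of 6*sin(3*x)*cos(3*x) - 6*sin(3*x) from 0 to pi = -4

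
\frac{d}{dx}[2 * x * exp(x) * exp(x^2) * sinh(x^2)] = 2*(2*x^2*sinh(x^2) + 2*x^2*cosh(x^2) + x*sinh(x^2) + sinh(x^2))*exp(x)*exp(x^2)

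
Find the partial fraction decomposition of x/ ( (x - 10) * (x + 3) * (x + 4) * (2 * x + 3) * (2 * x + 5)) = -2/(15*(2*x + 5)) + 2/(115*(2*x + 3)) - 2/(105*(x + 4)) + 1/(13*(x + 3)) + 1/(10465*(x - 10))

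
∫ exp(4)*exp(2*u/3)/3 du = exp(2*u/3 + 4)/2 + C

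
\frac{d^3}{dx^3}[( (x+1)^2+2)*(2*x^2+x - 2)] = 48*x + 30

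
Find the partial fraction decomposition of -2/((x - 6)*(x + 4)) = 1/(5*(x + 4)) - 1/(5*(x - 6))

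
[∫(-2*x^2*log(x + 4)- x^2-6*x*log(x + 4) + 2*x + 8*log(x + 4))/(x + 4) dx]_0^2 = 0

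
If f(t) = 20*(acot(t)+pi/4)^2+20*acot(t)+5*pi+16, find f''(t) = (80*t*acot(t) + 40*t + 20*pi*t + 40)/(t^4 + 2*t^2 + 1)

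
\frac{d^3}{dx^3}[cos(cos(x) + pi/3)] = -(sin(x)^2*sin(cos(x) + pi/3) + sin(cos(x) + pi/3) + 3*cos(x)*cos(cos(x) + pi/3))*sin(x)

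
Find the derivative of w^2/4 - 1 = w/2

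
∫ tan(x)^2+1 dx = tan(x) + C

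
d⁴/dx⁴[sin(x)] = sin(x)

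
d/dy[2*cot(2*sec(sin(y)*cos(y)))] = -8*sin(sin(y)*cos(y))*sin(y + pi/4)*cos(y + pi/4)/(sin(2/cos(sin(y)*cos(y)))^2*cos(sin(y)*cos(y))^2)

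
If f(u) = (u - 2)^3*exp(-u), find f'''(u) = (-u^3 + 15*u^2 - 66*u + 86)*exp(-u)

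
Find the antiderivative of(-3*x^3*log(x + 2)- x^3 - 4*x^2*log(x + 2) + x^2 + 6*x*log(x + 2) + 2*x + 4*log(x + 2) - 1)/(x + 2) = (-x^3 + x^2 + 2*x - 1)*log(x + 2) + C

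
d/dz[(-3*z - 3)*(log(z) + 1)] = (-3*z*log(z) - 6*z - 3)/z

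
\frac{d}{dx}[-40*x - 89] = -40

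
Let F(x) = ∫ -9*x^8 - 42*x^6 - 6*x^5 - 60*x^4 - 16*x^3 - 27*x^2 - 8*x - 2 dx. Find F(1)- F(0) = -39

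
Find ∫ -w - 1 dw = -w^2/2 - w + C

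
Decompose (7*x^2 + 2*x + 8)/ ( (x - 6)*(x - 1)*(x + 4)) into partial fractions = 56/(25*(x + 4)) - 17/(25*(x - 1)) + 136/(25*(x - 6))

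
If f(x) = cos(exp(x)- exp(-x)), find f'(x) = -(exp(2*x) + 1)*exp(-x)*sin(exp(x) - exp(-x))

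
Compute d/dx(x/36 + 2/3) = 1/36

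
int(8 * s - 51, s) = 4*s^2 - 51*s + C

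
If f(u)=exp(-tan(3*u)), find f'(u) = -3*exp(-tan(3*u))/cos(3*u)^2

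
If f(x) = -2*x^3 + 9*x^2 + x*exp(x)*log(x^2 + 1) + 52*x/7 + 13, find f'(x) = (-42*x^4 + 7*x^3*exp(x)*log(x^2 + 1) + 126*x^3 + 7*x^2*exp(x)*log(x^2 + 1) + 14*x^2*exp(x) + 10*x^2 + 7*x*exp(x)*log(x^2 + 1) + 126*x + 7*exp(x)*log(x^2 + 1) + 52)/(7*x^2 + 7)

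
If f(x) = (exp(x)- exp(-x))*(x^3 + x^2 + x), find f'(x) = (x^3*exp(2*x) + x^3 + 4*x^2*exp(2*x) - 2*x^2 + 3*x*exp(2*x) - x + exp(2*x) - 1)*exp(-x)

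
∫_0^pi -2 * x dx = -pi^2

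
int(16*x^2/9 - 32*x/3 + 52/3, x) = 16*x^3/27 - 16*x^2/3 + 52*x/3 + C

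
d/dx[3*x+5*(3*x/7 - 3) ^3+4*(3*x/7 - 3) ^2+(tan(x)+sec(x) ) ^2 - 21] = 405*x^2/343 - 738*x/49 + 2*sin(x)/cos(x)^5 - 2*tan(x)^5 + 2*tan(x) + 354/7 - 2/cos(x) + 4/cos(x)^3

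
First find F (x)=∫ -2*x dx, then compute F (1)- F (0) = -1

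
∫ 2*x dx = x^2 + C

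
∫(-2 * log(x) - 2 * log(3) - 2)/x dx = (-log(3*x) - 2)*log(3*x) + C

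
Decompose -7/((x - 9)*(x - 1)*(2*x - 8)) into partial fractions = -7/(48*(x - 1)) + 7/(30*(x - 4)) - 7/(80*(x - 9))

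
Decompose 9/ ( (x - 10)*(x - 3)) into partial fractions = -9/(7*(x - 3)) + 9/(7*(x - 10))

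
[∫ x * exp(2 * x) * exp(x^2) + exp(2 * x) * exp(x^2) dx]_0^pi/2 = -1/2 + exp(-1 + (1 + pi/2)^2)/2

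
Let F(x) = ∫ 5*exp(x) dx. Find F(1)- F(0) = -5 + 5*E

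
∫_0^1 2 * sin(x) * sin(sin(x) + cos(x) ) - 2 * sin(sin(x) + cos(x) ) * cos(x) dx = -2*cos(1) + 2*cos(cos(1) + sin(1))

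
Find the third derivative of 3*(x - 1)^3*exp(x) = 3*x^3*exp(x) + 18*x^2*exp(x) + 9*x*exp(x) - 12*exp(x)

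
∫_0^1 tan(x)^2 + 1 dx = tan(1)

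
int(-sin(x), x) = cos(x) + C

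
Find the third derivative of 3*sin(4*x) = -192*cos(4*x)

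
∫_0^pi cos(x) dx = 0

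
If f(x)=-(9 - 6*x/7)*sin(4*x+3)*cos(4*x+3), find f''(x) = -192*x*sin(8*x + 6)/7 - 48*sin(4*x + 3)^2/7 + 288*sin(8*x + 6) + 48*cos(4*x + 3)^2/7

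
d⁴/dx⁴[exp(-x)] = exp(-x)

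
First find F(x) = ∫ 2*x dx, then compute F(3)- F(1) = 8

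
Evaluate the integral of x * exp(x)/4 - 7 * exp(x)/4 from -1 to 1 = -7*E/4 + 9*exp(-1)/4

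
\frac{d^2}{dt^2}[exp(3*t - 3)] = 9*exp(3*t - 3)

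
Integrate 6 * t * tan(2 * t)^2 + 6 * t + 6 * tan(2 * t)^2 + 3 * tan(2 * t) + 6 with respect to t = (3*t + 3)*tan(2*t) + C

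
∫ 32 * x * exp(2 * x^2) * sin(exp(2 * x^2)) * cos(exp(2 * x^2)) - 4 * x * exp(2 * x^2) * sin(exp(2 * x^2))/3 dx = 4*sin(exp(2*x^2))^2 + cos(exp(2*x^2))/3 + C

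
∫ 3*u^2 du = u^3 + C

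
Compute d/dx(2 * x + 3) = 2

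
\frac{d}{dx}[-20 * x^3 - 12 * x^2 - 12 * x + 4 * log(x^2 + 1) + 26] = (-60*x^4 - 24*x^3 - 72*x^2 - 16*x - 12)/(x^2 + 1)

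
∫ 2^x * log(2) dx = 2^x + C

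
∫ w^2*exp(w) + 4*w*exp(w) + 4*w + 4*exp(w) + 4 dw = ((w + 1)^2 + 1)*(exp(w) + 2) + C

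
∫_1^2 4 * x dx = 6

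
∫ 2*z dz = z^2 + C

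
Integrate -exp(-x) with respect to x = exp(-x) + C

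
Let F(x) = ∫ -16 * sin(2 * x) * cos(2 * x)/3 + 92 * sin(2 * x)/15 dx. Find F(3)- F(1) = -46*cos(6)/15 + 46*cos(2)/15 - 4*sin(6)^2/3 + 4*sin(2)^2/3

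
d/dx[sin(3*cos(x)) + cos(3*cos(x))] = -3*sqrt(2)*sin(x)*cos(3*cos(x) + pi/4)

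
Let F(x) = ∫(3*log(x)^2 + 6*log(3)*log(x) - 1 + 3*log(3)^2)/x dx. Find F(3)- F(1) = -log(3) + 7*log(3)^3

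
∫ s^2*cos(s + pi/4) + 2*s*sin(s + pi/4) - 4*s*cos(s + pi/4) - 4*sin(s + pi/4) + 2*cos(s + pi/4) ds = ((s - 2)^2 - 2)*sin(s + pi/4) + C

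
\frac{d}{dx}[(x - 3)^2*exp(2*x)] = 2*x^2*exp(2*x) - 10*x*exp(2*x) + 12*exp(2*x)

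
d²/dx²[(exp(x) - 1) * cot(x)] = 2*exp(x)*cot(x)^3 - 2*exp(x)*cot(x)^2 + 3*exp(x)*cot(x) - 2*exp(x) - 2*cot(x)^3 - 2*cot(x)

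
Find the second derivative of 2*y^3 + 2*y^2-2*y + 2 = 12*y + 4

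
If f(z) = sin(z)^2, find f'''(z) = -4*sin(2*z)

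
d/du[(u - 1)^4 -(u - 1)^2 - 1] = 4*u^3 - 12*u^2 + 10*u - 2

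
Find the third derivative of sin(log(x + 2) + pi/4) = sqrt(2)*(sin(log(x + 2)) + 2*cos(log(x + 2)))/(x^3 + 6*x^2 + 12*x + 8)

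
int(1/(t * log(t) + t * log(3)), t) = log(3*log(3*t)) + C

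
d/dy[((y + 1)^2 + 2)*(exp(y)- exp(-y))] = (y^2*exp(2*y) + y^2 + 4*y*exp(2*y) + 5*exp(2*y) + 1)*exp(-y)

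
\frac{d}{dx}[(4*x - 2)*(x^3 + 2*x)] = 16*x^3 - 6*x^2 + 16*x - 4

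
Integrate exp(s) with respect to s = exp(s) + C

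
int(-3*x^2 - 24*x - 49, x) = -x^3 - 12*x^2 - 49*x + C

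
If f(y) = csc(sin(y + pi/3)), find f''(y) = sin(y + pi/3)*cot(sin(y + pi/3))*csc(sin(y + pi/3)) + 2*cos(y + pi/3)^2*cot(sin(y + pi/3))^2*csc(sin(y + pi/3)) + cos(y + pi/3)^2*csc(sin(y + pi/3))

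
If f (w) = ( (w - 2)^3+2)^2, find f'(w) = 6*w^5 - 60*w^4 + 240*w^3 - 468*w^2 + 432*w - 144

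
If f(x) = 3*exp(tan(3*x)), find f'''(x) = 81*(tan(3*x)^6 + 6*tan(3*x)^5 + 9*tan(3*x)^4 + 12*tan(3*x)^3 + 11*tan(3*x)^2 + 6*tan(3*x) + 3)*exp(tan(3*x))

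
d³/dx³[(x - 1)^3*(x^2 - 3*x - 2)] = 60*x^2 - 144*x + 60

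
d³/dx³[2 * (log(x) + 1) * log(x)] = (8*log(x) - 8)/x^3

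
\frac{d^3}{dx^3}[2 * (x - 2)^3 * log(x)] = (12*x^3*log(x) + 22*x^3 - 24*x^2 - 24*x - 32)/x^3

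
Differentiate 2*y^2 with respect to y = 4*y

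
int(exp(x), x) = exp(x) + C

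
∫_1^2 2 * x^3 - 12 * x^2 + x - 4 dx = -23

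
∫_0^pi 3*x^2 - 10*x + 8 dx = (-2 + pi)^2*(-1 + pi) + 4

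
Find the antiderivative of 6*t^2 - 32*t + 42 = 2*t^3 - 16*t^2 + 42*t + C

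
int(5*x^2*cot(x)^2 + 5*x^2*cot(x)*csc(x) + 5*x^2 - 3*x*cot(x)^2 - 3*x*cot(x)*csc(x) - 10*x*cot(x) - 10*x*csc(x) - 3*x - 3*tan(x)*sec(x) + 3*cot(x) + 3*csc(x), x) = -x*(5*x - 3)*(cot(x) + csc(x)) - 3*sec(x) + C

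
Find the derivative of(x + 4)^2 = 2*x + 8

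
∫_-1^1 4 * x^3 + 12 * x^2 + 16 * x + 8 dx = 24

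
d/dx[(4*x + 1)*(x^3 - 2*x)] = 16*x^3 + 3*x^2 - 16*x - 2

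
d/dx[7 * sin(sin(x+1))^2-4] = 14*sin(sin(x + 1))*cos(x + 1)*cos(sin(x + 1))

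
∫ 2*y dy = y^2 + C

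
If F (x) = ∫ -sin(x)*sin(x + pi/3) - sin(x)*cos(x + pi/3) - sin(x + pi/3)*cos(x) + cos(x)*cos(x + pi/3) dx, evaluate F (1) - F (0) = (cos(1) + sin(1))*cos(1 + pi/3) - 1/2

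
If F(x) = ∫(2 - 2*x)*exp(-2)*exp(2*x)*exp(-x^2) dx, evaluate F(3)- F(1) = -exp(-1) + exp(-5)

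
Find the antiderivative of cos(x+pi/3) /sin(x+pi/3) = log(sin(x + pi/3)) + C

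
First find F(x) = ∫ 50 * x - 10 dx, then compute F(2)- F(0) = 80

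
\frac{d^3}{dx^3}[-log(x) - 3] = -2/x^3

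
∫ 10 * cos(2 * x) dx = 5*sin(2*x) + C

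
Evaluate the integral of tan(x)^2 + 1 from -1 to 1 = 2*tan(1)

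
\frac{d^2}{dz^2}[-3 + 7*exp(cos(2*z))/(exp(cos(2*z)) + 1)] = (-28*exp(2*cos(2*z))*sin(2*z)^2 - 28*exp(2*cos(2*z))*cos(2*z) + 28*exp(cos(2*z))*sin(2*z)^2 - 28*exp(cos(2*z))*cos(2*z))/(1 + E*exp(-2*sin(z)^2))^3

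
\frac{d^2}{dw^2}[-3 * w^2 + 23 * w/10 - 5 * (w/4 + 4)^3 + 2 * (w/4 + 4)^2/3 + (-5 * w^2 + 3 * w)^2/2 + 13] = 150*w^2 - 2895*w/32 - 53/12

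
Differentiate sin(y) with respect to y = cos(y)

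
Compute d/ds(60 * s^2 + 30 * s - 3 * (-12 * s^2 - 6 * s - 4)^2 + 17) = -1728*s^3 - 1296*s^2 - 672*s - 114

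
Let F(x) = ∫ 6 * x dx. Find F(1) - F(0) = 3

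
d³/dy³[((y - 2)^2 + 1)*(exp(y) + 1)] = y^2*exp(y) + 2*y*exp(y) - exp(y)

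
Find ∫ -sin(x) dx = cos(x) + C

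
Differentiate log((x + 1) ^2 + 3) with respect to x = (2*x + 2)/(x^2 + 2*x + 4)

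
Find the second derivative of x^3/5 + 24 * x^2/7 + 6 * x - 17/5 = 6*x/5 + 48/7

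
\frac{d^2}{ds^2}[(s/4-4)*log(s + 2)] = (s + 20)/(4*s^2 + 16*s + 16)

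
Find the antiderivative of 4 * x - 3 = 2*x^2 - 3*x + C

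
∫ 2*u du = u^2 + C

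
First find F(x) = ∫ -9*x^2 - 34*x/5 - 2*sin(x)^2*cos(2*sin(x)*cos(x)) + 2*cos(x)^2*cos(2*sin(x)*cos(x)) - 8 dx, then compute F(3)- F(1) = -606/5 - sin(sin(2)) + sin(sin(6))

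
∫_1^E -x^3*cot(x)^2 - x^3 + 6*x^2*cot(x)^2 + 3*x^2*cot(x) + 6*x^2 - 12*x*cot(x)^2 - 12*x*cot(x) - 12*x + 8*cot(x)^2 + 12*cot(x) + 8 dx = (-2 + E)^3*cot(E) + cot(1)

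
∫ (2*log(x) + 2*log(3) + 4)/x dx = (log(3*x) + 2)^2 + C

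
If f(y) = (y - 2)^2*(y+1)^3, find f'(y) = 5*y^4 - 4*y^3 - 15*y^2 + 2*y + 8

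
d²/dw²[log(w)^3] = (-3*log(w)^2 + 6*log(w))/w^2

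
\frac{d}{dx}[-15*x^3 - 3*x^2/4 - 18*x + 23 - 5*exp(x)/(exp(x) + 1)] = (-90*x^2*exp(2*x) - 180*x^2*exp(x) - 90*x^2 - 3*x*exp(2*x) - 6*x*exp(x) - 3*x - 36*exp(2*x) - 82*exp(x) - 36)/(2*exp(2*x) + 4*exp(x) + 2)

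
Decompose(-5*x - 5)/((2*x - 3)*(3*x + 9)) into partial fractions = -25/(27*(2*x - 3)) - 10/(27*(x + 3))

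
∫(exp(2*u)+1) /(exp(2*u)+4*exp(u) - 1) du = log(2*sinh(u) + 4) + C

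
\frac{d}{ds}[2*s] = 2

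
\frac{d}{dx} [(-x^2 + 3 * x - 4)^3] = -6*x^5 + 45*x^4 - 156*x^3 + 297*x^2 - 312*x + 144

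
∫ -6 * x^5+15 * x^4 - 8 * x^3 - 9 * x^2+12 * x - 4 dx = -x^6 + 3*x^5 - 2*x^4 - 3*x^3 + 6*x^2 - 4*x + C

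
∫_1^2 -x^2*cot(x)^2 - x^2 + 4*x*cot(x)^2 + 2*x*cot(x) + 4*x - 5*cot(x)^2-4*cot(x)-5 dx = -2*cot(1) + cot(2)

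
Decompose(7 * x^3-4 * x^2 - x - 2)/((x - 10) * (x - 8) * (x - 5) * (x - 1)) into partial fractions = 64/(5*(x - 5)) - 79/(x - 8) + 366/(5*(x - 10))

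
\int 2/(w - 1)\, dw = 2*log(2 - 2*w) + C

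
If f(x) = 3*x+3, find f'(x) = 3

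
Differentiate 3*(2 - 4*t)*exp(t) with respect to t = -12*t*exp(t) - 6*exp(t)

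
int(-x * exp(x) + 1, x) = (1 - exp(x))*(x - 1) + C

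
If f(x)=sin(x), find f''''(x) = sin(x)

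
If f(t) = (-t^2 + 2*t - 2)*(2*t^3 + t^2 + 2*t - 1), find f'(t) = -10*t^4 + 12*t^3 - 12*t^2 + 6*t - 6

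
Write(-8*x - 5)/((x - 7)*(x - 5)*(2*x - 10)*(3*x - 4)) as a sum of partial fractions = 423/(4114*(3*x - 4)) + 401/(968*(x - 5)) + 45/(44*(x - 5)^2) - 61/(136*(x - 7))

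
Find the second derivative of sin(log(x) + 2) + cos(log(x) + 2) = -2*cos(log(x) + 2)/x^2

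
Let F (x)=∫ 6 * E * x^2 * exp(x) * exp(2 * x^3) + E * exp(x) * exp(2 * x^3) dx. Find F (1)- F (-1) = -exp(-2) + exp(4)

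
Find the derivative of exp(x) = exp(x)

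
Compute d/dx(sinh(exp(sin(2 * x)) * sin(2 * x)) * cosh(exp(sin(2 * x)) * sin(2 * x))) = (sin(4*x) + 2*cos(2*x))*exp(sin(2*x))*cosh(2*exp(sin(2*x))*sin(2*x))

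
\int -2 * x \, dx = -x^2 + C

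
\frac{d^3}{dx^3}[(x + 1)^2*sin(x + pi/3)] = -x^2*cos(x + pi/3) - 6*x*sin(x + pi/3) - 2*x*cos(x + pi/3) - 6*sin(x + pi/3) + 5*cos(x + pi/3)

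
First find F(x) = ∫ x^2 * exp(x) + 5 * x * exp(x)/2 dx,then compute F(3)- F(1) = -E + 10*exp(3)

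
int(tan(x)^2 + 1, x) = tan(x) + C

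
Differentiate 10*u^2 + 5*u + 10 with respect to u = 20*u + 5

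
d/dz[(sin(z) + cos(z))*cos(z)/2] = sqrt(2)*cos(2*z + pi/4)/2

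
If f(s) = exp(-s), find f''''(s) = exp(-s)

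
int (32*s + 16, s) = 16*s^2 + 16*s + C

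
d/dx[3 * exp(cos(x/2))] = -3*exp(cos(x/2))*sin(x/2)/2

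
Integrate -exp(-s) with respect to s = exp(-s) + C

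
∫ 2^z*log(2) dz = 2^z + C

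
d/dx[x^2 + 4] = 2*x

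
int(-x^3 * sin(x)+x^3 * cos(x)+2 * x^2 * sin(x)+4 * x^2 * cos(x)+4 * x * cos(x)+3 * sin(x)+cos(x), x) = sqrt(2)*(x^3 + x^2 + 2*x - 1)*sin(x + pi/4) + C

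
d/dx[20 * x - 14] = 20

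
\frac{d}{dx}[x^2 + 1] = 2*x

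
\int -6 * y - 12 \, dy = -3*y^2 - 12*y + C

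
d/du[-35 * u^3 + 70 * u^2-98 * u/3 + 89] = -105*u^2 + 140*u - 98/3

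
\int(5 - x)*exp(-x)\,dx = (x - 4)*exp(-x) + C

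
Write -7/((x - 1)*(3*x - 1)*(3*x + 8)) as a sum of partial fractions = -7/(33*(3*x + 8)) + 7/(6*(3*x - 1)) - 7/(22*(x - 1))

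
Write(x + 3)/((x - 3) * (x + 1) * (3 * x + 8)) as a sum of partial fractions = 3/(85*(3*x + 8)) - 1/(10*(x + 1)) + 3/(34*(x - 3))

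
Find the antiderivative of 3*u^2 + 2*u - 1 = u^3 + u^2 - u + C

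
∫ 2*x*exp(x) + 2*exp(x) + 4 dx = 2*x*(exp(x) + 2) + C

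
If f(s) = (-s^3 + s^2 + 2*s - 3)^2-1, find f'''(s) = 120*s^3 - 120*s^2 - 72*s + 60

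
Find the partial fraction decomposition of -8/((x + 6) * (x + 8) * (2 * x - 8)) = -1/(6*(x + 8)) + 1/(5*(x + 6)) - 1/(30*(x - 4))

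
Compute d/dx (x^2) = 2*x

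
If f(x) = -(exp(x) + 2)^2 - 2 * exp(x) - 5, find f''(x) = -4*exp(2*x) - 6*exp(x)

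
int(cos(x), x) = sin(x) + C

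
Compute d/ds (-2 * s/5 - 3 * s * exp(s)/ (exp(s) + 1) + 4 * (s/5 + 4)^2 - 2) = (8*s*exp(2*s) - 59*s*exp(s) + 8*s + 75*exp(2*s) + 225*exp(s) + 150)/(25*exp(2*s) + 50*exp(s) + 25)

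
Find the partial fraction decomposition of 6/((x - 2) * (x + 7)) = -2/(3*(x + 7)) + 2/(3*(x - 2))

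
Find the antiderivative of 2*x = x^2 + C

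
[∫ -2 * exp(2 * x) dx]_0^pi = 1 - exp(2*pi)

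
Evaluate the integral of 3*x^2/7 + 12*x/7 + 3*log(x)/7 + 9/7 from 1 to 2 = 6*log(2)/7 + 31/7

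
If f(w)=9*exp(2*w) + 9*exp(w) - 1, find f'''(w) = 72*exp(2*w) + 9*exp(w)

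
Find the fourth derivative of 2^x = 2^x*log(2)^4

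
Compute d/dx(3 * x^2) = 6*x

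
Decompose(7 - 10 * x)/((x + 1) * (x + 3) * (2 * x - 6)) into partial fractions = 37/(24*(x + 3)) - 17/(16*(x + 1)) - 23/(48*(x - 3))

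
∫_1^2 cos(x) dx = -sin(1) + sin(2)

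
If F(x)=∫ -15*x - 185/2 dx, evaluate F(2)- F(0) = -215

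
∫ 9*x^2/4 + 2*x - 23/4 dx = 3*x^3/4 + x^2 - 23*x/4 + C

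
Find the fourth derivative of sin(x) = sin(x)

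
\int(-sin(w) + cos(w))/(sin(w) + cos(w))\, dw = log(2*sin(w) + 2*cos(w)) + C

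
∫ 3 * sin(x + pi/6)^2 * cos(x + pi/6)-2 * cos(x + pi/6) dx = (sin(x + pi/6)^2 - 2)*sin(x + pi/6) + C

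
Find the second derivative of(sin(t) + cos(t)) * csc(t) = 2*cos(t)/sin(t)^3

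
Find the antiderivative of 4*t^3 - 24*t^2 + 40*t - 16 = t^4 - 8*t^3 + 20*t^2 - 16*t + C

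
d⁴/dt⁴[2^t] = 2^t*log(2)^4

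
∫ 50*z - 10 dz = 25*z^2 - 10*z + C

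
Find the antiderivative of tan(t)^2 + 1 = tan(t) + C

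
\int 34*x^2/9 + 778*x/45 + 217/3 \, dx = 34*x^3/27 + 389*x^2/45 + 217*x/3 + C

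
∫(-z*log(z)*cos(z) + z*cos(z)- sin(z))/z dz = (1 - log(z))*sin(z) + C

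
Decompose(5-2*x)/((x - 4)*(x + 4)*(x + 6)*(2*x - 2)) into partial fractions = -17/(280*(x + 6)) + 13/(160*(x + 4)) - 1/(70*(x - 1)) - 1/(160*(x - 4))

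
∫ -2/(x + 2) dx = -2*log(x + 2) + C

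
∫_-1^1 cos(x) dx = 2*sin(1)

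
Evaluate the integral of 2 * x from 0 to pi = pi^2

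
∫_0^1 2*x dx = 1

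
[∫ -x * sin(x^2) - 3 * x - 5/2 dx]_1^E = -3*exp(2)/2 - 5*E/2 - cos(1)/2 + cos(exp(2))/2 + 4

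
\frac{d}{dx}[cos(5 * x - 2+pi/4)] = -5*sin(5*x - 2 + pi/4)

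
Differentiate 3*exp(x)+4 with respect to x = 3*exp(x)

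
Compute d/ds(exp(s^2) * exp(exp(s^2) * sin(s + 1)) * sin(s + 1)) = (2*s*exp(s^2)*sin(s + 1)^2 + 2*s*sin(s + 1) + exp(s^2)*sin(s + 1)*cos(s + 1) + cos(s + 1))*exp(s^2)*exp(exp(s^2)*sin(1)*cos(s))*exp(exp(s^2)*sin(s)*cos(1))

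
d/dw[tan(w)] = cos(w)^(-2)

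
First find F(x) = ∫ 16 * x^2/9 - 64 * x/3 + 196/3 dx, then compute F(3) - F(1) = 1640/27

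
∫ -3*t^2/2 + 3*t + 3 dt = -t^3/2 + 3*t^2/2 + 3*t + C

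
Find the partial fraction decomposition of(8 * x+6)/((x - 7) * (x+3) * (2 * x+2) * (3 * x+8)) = -207/(145*(3*x + 8)) + 9/(20*(x + 3)) + 1/(80*(x + 1)) + 31/(2320*(x - 7))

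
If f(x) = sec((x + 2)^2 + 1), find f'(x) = 2*x*tan(x^2 + 4*x + 5)*sec(x^2 + 4*x + 5) + 4*tan(x^2 + 4*x + 5)*sec(x^2 + 4*x + 5)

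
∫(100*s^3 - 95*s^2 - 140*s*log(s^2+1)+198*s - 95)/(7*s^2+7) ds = 50*s^2/7 - 95*s/7 - 5*log(s^2 + 1)^2 + 7*log(s^2 + 1) + C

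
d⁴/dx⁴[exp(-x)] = exp(-x)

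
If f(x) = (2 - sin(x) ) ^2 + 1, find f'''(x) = -4*sin(2*x) + 4*cos(x)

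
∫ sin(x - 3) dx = -cos(x - 3) + C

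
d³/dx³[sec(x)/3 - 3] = (-1/3 + 2/cos(x)^2)*sin(x)/cos(x)^2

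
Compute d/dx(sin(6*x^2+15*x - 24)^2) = 3*(4*x + 5)*sin(6*(2*x^2 + 5*x - 8))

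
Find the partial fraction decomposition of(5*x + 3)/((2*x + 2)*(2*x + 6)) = 3/(2*(x + 3)) - 1/(4*(x + 1))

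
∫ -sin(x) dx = cos(x) + C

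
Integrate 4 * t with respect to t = 2*t^2 + C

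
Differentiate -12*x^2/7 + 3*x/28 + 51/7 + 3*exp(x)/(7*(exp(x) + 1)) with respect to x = (-96*x*exp(2*x) - 192*x*exp(x) - 96*x + 3*exp(2*x) + 18*exp(x) + 3)/(28*exp(2*x) + 56*exp(x) + 28)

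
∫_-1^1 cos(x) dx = 2*sin(1)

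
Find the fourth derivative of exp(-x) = exp(-x)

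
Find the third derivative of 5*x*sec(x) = 5*(-x*sin(x)/cos(x) + 6*x*sin(x)/cos(x)^3 - 3 + 6/cos(x)^2)/cos(x)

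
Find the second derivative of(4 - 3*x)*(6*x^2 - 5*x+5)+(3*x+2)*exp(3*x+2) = 27*x*exp(3*x + 2) - 108*x + 36*exp(3*x + 2) + 78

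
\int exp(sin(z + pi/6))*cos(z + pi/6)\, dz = exp(sin(z + pi/6)) + C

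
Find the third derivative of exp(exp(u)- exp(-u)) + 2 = (exp(exp(u) - exp(-u)) - 3*exp(u + exp(u) - exp(-u)) + 4*exp(2*u + exp(u) - exp(-u)) + 4*exp(4*u + exp(u) - exp(-u)) + 3*exp(5*u + exp(u) - exp(-u)) + exp(6*u + exp(u) - exp(-u)))*exp(-3*u)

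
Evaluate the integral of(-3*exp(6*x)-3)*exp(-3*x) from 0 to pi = -exp(3*pi) + exp(-3*pi)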